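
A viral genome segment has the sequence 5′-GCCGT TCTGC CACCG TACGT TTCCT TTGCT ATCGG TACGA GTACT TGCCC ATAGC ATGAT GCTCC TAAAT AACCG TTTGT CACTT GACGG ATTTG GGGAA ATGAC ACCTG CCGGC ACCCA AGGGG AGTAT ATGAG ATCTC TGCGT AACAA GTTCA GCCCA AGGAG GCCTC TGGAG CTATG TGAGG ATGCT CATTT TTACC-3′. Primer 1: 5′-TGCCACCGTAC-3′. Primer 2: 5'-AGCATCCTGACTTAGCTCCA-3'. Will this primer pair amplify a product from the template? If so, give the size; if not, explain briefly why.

No product — primer 2 has no binding site in the template.

Primer 2 (AGCATCCTGACTTAGCTCCA) does not match the top strand, and its reverse complement TGGAGCTAAGTCAGGATGCT does not match either.
With no annealing site for primer 2, no amplification occurs.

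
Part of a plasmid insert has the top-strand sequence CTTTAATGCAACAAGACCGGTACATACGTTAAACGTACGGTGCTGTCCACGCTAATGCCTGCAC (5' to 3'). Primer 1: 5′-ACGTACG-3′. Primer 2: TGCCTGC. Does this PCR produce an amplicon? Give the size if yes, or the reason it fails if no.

No product — both primers anneal to the same strand and extend in the same direction.

Primer 1 (ACGTACG) matches the top strand at positions 33–39 (3' end points downstream).
Primer 2 (TGCCTGC) also matches the top strand directly, at positions 56–62 — its reverse complement GCAGGCA is not present.
Both primers anneal to the bottom strand with 3' ends pointing the same way, so neither can prime synthesis back toward the other.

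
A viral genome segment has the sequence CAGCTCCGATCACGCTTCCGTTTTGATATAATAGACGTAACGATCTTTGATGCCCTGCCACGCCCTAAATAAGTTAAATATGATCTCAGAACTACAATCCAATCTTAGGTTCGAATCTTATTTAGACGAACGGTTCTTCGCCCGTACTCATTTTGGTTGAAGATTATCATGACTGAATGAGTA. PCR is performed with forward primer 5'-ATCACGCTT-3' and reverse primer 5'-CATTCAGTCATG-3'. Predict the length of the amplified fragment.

171 bp

Scanning the template, ATCACGCTT occurs at positions 9–17; this primer anneals to the bottom strand there with its 3' end pointing downstream.
The reverse primer's reverse complement is CATGACTGAATG, which matches the template at positions 168–179.
Product length = (reverse-primer end) − (forward-primer start) + 1 = 179 − 9 + 1 = 171 bp.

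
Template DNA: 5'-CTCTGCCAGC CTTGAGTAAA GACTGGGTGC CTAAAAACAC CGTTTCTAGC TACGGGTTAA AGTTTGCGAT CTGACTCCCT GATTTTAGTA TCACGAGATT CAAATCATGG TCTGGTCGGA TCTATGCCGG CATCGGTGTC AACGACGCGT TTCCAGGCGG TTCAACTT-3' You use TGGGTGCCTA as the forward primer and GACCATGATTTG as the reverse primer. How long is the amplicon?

89 bp

The forward primer matches the template at positions 24–33.
The reverse primer's reverse complement is CAAATCATGGTC, which matches the template at positions 101–112.
Amplicon spans positions 24–112: 89 bp.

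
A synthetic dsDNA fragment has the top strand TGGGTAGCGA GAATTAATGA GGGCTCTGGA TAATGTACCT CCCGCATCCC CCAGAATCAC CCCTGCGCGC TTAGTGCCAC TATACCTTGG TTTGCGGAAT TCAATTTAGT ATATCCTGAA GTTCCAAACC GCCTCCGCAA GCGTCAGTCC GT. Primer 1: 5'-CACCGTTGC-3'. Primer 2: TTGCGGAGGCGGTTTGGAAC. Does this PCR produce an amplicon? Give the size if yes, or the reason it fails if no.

Primer 1 (CACCGTTGC) does not match the top strand, and its reverse complement GCAACGGTG does not match either.
With no annealing site for primer 1, no amplification occurs.

No product — primer 1 has no binding site in the template.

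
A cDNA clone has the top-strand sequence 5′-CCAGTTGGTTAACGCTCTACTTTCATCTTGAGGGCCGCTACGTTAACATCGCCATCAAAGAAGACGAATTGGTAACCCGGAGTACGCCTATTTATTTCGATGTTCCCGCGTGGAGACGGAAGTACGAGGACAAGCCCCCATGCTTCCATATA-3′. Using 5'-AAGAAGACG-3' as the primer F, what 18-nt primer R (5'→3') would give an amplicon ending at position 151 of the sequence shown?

5'-ATATGGAAGCATGGGGGC-3'

The forward primer binds at positions 58–66; the product's 3' end on the top strand is position 151.
The reverse primer anneals to the top strand over positions 134–151, i.e. to GCCCCCATGCTTCCATAT.
Its sequence written 5'→3' is the reverse complement: ATATGGAAGCATGGGGGC.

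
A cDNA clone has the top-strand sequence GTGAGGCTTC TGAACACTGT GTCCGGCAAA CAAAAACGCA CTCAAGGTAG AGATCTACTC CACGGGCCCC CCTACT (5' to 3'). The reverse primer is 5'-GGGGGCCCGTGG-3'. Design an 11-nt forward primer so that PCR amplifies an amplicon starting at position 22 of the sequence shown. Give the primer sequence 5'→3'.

5'-TCCGGCAAACA-3'

The reverse primer's reverse complement CCACGGGCCCCC matches the template at positions 60–71; the product starts at position 22.
The forward primer is identical to the top strand over positions 22–32: TCCGGCAAACA.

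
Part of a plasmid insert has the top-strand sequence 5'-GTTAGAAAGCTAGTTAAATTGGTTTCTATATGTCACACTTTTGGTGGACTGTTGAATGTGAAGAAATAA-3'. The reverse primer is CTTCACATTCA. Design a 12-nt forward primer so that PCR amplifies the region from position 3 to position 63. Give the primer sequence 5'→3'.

The reverse primer's reverse complement TGAATGTGAAG matches the template at positions 53–63; the product starts at position 3.
The forward primer is identical to the top strand over positions 3–14: TAGAAAGCTAGT.

5'-TAGAAAGCTAGT-3'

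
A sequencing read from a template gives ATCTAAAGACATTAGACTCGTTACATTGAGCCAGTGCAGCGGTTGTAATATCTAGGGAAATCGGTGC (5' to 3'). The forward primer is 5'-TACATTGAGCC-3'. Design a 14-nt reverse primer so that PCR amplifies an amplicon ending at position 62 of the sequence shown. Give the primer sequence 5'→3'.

The forward primer binds at positions 22–32; the product's 3' end on the top strand is position 62.
The reverse primer anneals to the top strand over positions 49–62, i.e. to TATCTAGGGAAATC.
Its sequence written 5'→3' is the reverse complement: GATTTCCCTAGATA.

5'-GATTTCCCTAGATA-3'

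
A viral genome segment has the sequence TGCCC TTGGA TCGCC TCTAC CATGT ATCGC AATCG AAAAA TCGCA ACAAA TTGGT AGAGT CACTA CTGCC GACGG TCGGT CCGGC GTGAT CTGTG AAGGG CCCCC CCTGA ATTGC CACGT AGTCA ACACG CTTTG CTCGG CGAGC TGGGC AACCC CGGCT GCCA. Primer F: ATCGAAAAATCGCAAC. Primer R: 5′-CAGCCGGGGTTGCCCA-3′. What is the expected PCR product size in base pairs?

Scanning the template, ATCGAAAAATCGCAAC occurs at positions 32–47; this primer anneals to the bottom strand there with its 3' end pointing downstream.
The reverse primer's reverse complement is TGGGCAACCCCGGCTG, which matches the template at positions 146–161.
Amplicon spans positions 32–161: 130 bp.

130 bp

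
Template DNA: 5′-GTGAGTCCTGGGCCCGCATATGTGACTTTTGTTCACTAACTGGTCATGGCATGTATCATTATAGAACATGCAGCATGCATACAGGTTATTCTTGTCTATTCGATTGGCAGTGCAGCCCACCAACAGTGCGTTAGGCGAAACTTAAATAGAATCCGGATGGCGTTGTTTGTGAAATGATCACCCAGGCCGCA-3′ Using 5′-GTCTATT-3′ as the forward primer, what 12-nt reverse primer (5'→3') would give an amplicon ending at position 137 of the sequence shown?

The forward primer binds at positions 94–100; the product's 3' end on the top strand is position 137.
The reverse primer anneals to the top strand over positions 126–137, i.e. to GTGCGTTAGGCG.
Its sequence written 5'→3' is the reverse complement: CGCCTAACGCAC.

5'-CGCCTAACGCAC-3'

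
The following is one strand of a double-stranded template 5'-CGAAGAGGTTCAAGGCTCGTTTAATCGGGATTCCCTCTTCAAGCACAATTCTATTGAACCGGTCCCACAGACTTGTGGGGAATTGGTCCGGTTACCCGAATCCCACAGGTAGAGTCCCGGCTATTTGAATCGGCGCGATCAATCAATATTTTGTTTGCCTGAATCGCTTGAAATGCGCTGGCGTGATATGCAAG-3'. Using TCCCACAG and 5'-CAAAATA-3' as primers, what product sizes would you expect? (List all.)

The forward primer TCCCACAG matches the top strand at positions 63–70, 101–108.
The reverse primer's reverse complement is TATTTTG, matching at positions 147–153.
Each forward site pairs with the reverse site to give a product ending at position 153: sizes 91, 53 bp.

91 bp, 53 bp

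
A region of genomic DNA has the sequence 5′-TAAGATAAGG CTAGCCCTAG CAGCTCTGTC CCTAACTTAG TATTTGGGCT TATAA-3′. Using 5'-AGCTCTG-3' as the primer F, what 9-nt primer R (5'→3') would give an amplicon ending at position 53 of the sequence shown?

The forward primer binds at positions 22–28; the product's 3' end on the top strand is position 53.
The reverse primer anneals to the top strand over positions 45–53, i.e. to TGGGCTTAT.
Its sequence written 5'→3' is the reverse complement: ATAAGCCCA.

5'-ATAAGCCCA-3'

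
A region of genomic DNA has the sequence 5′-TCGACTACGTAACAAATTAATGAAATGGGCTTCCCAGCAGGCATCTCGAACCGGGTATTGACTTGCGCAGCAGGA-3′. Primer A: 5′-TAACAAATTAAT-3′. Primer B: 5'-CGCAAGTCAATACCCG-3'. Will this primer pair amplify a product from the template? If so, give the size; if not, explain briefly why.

Yes — a 58 bp product.

Primer A (TAACAAATTAAT) matches the top strand at positions 10–21; it acts as a forward primer.
Primer B's reverse complement is CGGGTATTGACTTGCG, matching the top strand at positions 52–67; it acts as a reverse primer.
The 3' ends face each other across positions 10–67, giving a 58 bp product.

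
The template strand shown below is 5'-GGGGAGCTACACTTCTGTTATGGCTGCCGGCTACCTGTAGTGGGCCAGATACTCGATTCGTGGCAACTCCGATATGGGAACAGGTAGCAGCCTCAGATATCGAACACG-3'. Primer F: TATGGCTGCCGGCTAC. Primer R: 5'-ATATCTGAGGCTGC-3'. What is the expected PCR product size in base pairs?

82 bp

Forward primer TATGGCTGCCGGCTAC is found on the top strand at positions 19–34.
The reverse primer's reverse complement is GCAGCCTCAGATAT, which matches the template at positions 87–100.
The product runs from position 19 to position 100, so its length is 100 − 19 + 1 = 82 bp.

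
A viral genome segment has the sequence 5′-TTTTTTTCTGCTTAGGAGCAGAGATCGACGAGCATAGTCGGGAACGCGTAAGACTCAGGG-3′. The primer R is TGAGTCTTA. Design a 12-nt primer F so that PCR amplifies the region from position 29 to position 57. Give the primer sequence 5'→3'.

The reverse primer's reverse complement TAAGACTCA matches the template at positions 49–57; the product starts at position 29.
The forward primer is identical to the top strand over positions 29–40: CGAGCATAGTCG.

5'-CGAGCATAGTCG-3'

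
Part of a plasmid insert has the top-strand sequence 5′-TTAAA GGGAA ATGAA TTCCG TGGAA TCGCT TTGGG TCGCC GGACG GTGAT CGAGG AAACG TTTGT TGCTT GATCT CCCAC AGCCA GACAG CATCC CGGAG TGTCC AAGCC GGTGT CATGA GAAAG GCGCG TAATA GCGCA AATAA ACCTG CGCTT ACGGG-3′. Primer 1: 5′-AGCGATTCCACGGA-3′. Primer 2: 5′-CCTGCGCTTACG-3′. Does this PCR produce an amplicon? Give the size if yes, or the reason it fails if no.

No product — the primers' 3' ends point away from each other.

Primer 1 (AGCGATTCCACGGA) has reverse complement TCCGTGGAATCGCT, which matches the top strand at positions 17–30; primer 1 anneals to the top strand there with its 3' end pointing upstream toward position 17.
Primer 2 (CCTGCGCTTACG) matches the top strand directly at positions 147–158; it anneals to the bottom strand with its 3' end pointing downstream toward position 158.
The 3' ends diverge (primer 1 extends toward position 1, primer 2 toward position 160), so the primers never converge on a shared product.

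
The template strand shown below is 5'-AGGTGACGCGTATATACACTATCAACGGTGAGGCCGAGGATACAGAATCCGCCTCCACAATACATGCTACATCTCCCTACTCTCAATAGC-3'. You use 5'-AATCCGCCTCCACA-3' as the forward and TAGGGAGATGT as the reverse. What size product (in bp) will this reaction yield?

34 bp

The forward primer matches the template at positions 46–59.
The reverse primer's reverse complement is ACATCTCCCTA, which matches the template at positions 69–79.
The product runs from position 46 to position 79, so its length is 79 − 46 + 1 = 34 bp.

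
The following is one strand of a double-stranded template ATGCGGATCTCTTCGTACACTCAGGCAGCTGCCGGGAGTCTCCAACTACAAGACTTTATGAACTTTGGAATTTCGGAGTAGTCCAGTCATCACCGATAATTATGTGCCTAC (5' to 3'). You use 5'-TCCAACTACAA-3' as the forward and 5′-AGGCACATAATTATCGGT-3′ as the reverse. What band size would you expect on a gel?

69 bp

The forward primer matches the template at positions 41–51.
The reverse primer's reverse complement is ACCGATAATTATGTGCCT, which matches the template at positions 92–109.
Product length = (reverse-primer end) − (forward-primer start) + 1 = 109 − 41 + 1 = 69 bp.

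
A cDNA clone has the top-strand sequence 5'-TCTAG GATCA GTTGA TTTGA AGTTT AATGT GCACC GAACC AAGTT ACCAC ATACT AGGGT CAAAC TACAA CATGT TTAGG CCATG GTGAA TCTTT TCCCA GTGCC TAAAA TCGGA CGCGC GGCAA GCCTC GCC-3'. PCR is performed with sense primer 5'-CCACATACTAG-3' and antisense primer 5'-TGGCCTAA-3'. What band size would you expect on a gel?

37 bp

Scanning the template, CCACATACTAG occurs at positions 47–57; this primer anneals to the bottom strand there with its 3' end pointing downstream.
The reverse primer's reverse complement is TTAGGCCA, which matches the template at positions 76–83.
Amplicon spans positions 47–83: 37 bp.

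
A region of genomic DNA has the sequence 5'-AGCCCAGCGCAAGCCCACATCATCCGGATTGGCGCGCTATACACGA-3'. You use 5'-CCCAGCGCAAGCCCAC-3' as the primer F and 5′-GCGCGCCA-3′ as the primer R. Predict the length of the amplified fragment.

35 bp

Scanning the template, CCCAGCGCAAGCCCAC occurs at positions 3–18; this primer anneals to the bottom strand there with its 3' end pointing downstream.
Taking the reverse complement of GCGCGCCA gives TGGCGCGC, found at positions 30–37 on the template; the primer anneals here to the top strand with its 3' end pointing upstream.
Product length = (reverse-primer end) − (forward-primer start) + 1 = 37 − 3 + 1 = 35 bp.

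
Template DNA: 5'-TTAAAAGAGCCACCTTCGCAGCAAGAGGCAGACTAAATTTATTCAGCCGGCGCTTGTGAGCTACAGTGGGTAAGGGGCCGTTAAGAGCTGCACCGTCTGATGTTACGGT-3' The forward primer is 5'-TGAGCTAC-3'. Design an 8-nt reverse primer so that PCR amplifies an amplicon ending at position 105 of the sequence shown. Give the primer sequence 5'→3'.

The forward primer binds at positions 57–64; the product's 3' end on the top strand is position 105.
The reverse primer anneals to the top strand over positions 98–105, i.e. to TGATGTTA.
Its sequence written 5'→3' is the reverse complement: TAACATCA.

5'-TAACATCA-3'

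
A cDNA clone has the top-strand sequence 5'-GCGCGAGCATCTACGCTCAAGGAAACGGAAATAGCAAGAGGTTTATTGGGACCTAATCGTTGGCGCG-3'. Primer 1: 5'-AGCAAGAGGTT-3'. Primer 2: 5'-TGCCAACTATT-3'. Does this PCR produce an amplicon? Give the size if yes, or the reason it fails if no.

Primer 2 (TGCCAACTATT) does not match the top strand, and its reverse complement AATAGTTGGCA does not match either.
With no annealing site for primer 2, no amplification occurs.

No product — primer 2 has no binding site in the template.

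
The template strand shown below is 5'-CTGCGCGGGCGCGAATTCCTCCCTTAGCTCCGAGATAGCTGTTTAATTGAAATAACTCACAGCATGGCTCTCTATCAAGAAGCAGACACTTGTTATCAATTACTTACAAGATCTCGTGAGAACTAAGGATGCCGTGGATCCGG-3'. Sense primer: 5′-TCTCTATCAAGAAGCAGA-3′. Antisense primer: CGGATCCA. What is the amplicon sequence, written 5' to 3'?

5'-TCTCTATCAAGAAGCAGACACTTGTTATCAATTACTTACAAGATCTCGTGAGAACTAAGGATGCCGTGGATCCG-3'

The forward primer matches the template at positions 69–86.
The reverse primer's reverse complement is TGGATCCG, which matches the template at positions 135–142.
The product is the template from position 69 through 142 (74 bp).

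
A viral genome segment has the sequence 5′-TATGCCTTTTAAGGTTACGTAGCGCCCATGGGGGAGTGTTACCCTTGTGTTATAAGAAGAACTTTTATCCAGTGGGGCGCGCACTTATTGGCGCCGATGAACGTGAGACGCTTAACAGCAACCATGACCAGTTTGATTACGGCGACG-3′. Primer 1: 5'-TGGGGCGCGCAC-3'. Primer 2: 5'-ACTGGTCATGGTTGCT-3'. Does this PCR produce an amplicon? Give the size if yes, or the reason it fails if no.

Yes — a 60 bp product.

Primer 1 (TGGGGCGCGCAC) matches the top strand at positions 73–84; it acts as a forward primer.
Primer 2's reverse complement is AGCAACCATGACCAGT, matching the top strand at positions 117–132; it acts as a reverse primer.
The 3' ends face each other across positions 73–132, giving a 60 bp product.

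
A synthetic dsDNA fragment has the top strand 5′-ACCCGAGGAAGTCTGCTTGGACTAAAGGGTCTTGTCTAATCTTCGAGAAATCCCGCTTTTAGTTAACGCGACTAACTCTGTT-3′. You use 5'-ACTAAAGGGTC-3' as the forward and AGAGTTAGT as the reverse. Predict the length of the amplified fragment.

59 bp

Forward primer ACTAAAGGGTC is found on the top strand at positions 21–31.
Reverse complement of the reverse primer: ACTAACTCT. This occurs on the top strand at positions 71–79.
The product runs from position 21 to position 79, so its length is 79 − 21 + 1 = 59 bp.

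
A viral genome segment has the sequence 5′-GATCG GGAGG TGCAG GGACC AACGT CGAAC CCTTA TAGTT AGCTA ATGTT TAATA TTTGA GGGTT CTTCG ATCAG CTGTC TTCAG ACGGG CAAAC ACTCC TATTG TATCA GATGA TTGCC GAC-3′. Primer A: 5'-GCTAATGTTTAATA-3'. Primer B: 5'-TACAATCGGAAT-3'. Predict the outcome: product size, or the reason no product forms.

No product — primer B has no binding site in the template.

Primer B (TACAATCGGAAT) does not match the top strand, and its reverse complement ATTCCGATTGTA does not match either.
With no annealing site for primer B, no amplification occurs.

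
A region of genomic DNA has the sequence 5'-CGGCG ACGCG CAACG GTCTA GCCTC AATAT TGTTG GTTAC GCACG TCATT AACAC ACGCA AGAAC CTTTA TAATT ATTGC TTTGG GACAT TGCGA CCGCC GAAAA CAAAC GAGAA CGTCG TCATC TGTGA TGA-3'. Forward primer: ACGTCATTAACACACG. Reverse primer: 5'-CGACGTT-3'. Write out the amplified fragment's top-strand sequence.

The forward primer matches the template at positions 43–58.
Reverse complement of the reverse primer: AACGTCG. This occurs on the top strand at positions 114–120.
The product is the template from position 43 through 120 (78 bp).

5'-ACGTCATTAACACACGCAAGAACCTTTATAATTATTGCTTTGGGACATTGCGACCGCCGAAAACAAACGAGAACGTCG-3'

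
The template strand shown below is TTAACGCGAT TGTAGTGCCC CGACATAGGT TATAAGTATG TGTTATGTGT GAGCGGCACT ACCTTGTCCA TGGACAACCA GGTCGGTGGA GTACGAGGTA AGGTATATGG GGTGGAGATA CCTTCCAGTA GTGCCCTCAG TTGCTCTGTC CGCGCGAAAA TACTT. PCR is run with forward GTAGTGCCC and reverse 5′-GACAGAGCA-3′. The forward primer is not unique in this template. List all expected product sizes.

The forward primer GTAGTGCCC matches the top strand at positions 12–20, 128–136.
The reverse primer's reverse complement is TGCTCTGTC, matching at positions 142–150.
Each forward site pairs with the reverse site to give a product ending at position 150: sizes 139, 23 bp.

139 bp, 23 bp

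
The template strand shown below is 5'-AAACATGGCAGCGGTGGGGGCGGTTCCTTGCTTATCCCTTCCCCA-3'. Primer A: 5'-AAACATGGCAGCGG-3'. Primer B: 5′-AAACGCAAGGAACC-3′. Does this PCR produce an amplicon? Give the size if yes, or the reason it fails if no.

Primer B (AAACGCAAGGAACC) does not match the top strand, and its reverse complement GGTTCCTTGCGTTT does not match either.
With no annealing site for primer B, no amplification occurs.

No product — primer B has no binding site in the template.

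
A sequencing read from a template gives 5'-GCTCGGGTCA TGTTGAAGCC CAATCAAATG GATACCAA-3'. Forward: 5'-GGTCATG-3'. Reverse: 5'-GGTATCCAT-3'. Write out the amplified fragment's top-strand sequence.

The forward primer matches the template at positions 6–12.
The reverse primer's reverse complement is ATGGATACC, which matches the template at positions 28–36.
The product is the template from position 6 through 36 (31 bp).

5'-GGTCATGTTGAAGCCCAATCAAATGGATACC-3'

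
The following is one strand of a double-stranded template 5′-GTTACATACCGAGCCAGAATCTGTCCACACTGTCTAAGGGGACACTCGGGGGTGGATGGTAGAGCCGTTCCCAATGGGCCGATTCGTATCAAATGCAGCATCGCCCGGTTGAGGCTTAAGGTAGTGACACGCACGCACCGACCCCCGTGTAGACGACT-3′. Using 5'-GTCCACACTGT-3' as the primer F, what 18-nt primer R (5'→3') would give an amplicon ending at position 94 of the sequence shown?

5'-ATTTGATACGAATCGGCC-3'

The forward primer binds at positions 23–33; the product's 3' end on the top strand is position 94.
The reverse primer anneals to the top strand over positions 77–94, i.e. to GGCCGATTCGTATCAAAT.
Its sequence written 5'→3' is the reverse complement: ATTTGATACGAATCGGCC.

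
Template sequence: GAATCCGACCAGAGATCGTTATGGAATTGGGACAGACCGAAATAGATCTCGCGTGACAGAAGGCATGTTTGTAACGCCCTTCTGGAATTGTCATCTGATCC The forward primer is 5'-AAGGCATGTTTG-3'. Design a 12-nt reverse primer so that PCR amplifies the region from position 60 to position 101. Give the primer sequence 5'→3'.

5'-GGATCAGATGAC-3'

The product's 3' end on the top strand is position 101.
The reverse primer anneals to the top strand over positions 90–101, i.e. to GTCATCTGATCC.
Its sequence written 5'→3' is the reverse complement: GGATCAGATGAC.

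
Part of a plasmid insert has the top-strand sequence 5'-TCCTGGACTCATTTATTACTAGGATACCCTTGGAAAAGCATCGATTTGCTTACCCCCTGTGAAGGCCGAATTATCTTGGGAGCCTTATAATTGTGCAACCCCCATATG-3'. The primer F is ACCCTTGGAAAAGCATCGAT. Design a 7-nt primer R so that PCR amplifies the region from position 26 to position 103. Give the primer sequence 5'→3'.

The product's 3' end on the top strand is position 103.
The reverse primer anneals to the top strand over positions 97–103, i.e. to AACCCCC.
Its sequence written 5'→3' is the reverse complement: GGGGGTT.

5'-GGGGGTT-3'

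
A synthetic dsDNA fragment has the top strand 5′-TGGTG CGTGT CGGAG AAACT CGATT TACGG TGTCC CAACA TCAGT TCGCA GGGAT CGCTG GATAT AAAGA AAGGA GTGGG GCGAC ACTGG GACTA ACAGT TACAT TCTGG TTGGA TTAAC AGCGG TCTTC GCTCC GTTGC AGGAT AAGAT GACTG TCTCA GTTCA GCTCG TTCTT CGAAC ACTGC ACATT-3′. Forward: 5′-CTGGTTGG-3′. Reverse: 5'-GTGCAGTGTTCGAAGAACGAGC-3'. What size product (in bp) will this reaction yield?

81 bp

Forward primer CTGGTTGG is found on the top strand at positions 107–114.
Reverse complement of the reverse primer: GCTCGTTCTTCGAACACTGCAC. This occurs on the top strand at positions 166–187.
Product length = (reverse-primer end) − (forward-primer start) + 1 = 187 − 107 + 1 = 81 bp.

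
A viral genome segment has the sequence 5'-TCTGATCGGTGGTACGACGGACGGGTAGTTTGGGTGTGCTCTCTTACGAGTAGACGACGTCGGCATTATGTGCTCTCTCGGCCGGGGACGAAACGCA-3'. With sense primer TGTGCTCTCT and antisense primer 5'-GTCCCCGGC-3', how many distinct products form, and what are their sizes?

The forward primer TGTGCTCTCT matches the top strand at positions 35–44, 69–78.
The reverse primer's reverse complement is GCCGGGGAC, matching at positions 81–89.
Each forward site pairs with the reverse site to give a product ending at position 89: sizes 55, 21 bp.

Two products: 55 bp, 21 bp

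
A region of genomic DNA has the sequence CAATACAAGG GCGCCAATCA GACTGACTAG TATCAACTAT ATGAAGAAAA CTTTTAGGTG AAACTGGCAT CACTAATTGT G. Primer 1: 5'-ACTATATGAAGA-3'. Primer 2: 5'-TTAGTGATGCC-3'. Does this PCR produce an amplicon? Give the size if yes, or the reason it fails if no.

Yes — a 41 bp product.

Primer 1 (ACTATATGAAGA) matches the top strand at positions 36–47; it acts as a forward primer.
Primer 2's reverse complement is GGCATCACTAA, matching the top strand at positions 66–76; it acts as a reverse primer.
The 3' ends face each other across positions 36–76, giving a 41 bp product.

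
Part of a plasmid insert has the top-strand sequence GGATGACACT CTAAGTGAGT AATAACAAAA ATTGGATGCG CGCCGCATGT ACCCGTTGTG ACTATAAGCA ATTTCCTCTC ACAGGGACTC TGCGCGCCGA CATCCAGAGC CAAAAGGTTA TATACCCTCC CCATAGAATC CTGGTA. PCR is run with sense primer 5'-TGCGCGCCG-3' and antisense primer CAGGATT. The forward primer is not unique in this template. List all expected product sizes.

The forward primer TGCGCGCCG matches the top strand at positions 37–45, 91–99.
The reverse primer's reverse complement is AATCCTG, matching at positions 137–143.
Each forward site pairs with the reverse site to give a product ending at position 143: sizes 107, 53 bp.

107 bp, 53 bp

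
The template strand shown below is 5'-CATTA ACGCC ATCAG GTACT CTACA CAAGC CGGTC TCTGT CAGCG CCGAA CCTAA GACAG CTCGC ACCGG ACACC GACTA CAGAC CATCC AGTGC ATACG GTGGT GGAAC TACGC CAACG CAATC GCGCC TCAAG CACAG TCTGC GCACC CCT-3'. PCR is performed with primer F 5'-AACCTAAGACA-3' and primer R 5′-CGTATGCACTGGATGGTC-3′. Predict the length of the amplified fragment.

Forward primer AACCTAAGACA is found on the top strand at positions 49–59.
Taking the reverse complement of CGTATGCACTGGATGGTC gives GACCATCCAGTGCATACG, found at positions 83–100 on the template; the primer anneals here to the top strand with its 3' end pointing upstream.
Amplicon spans positions 49–100: 52 bp.

52 bp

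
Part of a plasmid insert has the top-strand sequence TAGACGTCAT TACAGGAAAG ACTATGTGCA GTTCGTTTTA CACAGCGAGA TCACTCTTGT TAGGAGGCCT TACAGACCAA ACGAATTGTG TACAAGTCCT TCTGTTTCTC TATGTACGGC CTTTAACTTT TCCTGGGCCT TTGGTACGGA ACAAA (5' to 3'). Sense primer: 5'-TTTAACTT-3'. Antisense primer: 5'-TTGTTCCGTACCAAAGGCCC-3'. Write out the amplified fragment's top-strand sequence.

The forward primer matches the template at positions 122–129.
Taking the reverse complement of TTGTTCCGTACCAAAGGCCC gives GGGCCTTTGGTACGGAACAA, found at positions 135–154 on the template; the primer anneals here to the top strand with its 3' end pointing upstream.
The product is the template from position 122 through 154 (33 bp).

5'-TTTAACTTTTCCTGGGCCTTTGGTACGGAACAA-3'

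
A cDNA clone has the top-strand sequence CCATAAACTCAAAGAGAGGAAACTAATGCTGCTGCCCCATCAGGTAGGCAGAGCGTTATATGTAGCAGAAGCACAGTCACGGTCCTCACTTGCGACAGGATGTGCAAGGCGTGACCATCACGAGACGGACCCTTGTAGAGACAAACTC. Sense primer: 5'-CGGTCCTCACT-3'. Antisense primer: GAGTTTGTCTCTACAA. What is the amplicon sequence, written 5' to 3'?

Scanning the template, CGGTCCTCACT occurs at positions 80–90; this primer anneals to the bottom strand there with its 3' end pointing downstream.
The reverse primer's reverse complement is TTGTAGAGACAAACTC, which matches the template at positions 133–148.
The product is the template from position 80 through 148 (69 bp).

5'-CGGTCCTCACTTGCGACAGGATGTGCAAGGCGTGACCATCACGAGACGGACCCTTGTAGAGACAAACTC-3'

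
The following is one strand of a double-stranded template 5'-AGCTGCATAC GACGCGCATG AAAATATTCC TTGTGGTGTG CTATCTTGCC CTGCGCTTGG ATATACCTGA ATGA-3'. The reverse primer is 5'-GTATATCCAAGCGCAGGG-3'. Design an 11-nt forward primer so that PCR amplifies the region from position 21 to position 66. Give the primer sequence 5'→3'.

5'-AAAATATTCCT-3'

The reverse primer's reverse complement CCCTGCGCTTGGATATAC matches the template at positions 49–66; the product starts at position 21.
The forward primer is identical to the top strand over positions 21–31: AAAATATTCCT.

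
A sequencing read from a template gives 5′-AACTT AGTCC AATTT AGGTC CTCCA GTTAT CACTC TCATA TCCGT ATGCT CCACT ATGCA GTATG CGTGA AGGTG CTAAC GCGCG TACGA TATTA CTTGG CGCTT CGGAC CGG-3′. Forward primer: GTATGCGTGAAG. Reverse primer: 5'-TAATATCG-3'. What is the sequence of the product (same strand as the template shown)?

Forward primer GTATGCGTGAAG is found on the top strand at positions 61–72.
Taking the reverse complement of TAATATCG gives CGATATTA, found at positions 88–95 on the template; the primer anneals here to the top strand with its 3' end pointing upstream.
The product is the template from position 61 through 95 (35 bp).

5'-GTATGCGTGAAGGTGCTAACGCGCGTACGATATTA-3'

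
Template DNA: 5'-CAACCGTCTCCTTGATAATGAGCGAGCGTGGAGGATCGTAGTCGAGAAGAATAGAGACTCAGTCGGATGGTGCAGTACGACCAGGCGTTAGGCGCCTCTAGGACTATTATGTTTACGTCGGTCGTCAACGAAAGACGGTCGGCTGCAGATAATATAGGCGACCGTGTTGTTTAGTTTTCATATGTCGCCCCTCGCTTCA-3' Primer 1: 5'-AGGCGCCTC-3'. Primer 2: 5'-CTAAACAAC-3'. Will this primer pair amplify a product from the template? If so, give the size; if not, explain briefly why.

Primer 1 (AGGCGCCTC) matches the top strand at positions 90–98; it acts as a forward primer.
Primer 2's reverse complement is GTTGTTTAG, matching the top strand at positions 166–174; it acts as a reverse primer.
The 3' ends face each other across positions 90–174, giving an 85 bp product.

Yes — an 85 bp product.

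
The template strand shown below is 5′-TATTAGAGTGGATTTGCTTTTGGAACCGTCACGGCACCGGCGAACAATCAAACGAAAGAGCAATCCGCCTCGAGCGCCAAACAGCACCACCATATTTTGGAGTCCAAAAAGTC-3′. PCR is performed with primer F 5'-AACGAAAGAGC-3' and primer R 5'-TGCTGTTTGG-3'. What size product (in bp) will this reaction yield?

The forward primer matches the template at positions 51–61.
Taking the reverse complement of TGCTGTTTGG gives CCAAACAGCA, found at positions 77–86 on the template; the primer anneals here to the top strand with its 3' end pointing upstream.
Amplicon spans positions 51–86: 36 bp.

36 bp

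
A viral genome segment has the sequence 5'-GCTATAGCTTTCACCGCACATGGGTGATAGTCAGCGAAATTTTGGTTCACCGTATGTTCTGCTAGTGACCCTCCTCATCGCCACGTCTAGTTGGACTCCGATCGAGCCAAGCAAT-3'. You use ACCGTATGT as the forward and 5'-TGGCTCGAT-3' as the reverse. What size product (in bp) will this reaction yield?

61 bp

Forward primer ACCGTATGT is found on the top strand at positions 49–57.
Taking the reverse complement of TGGCTCGAT gives ATCGAGCCA, found at positions 101–109 on the template; the primer anneals here to the top strand with its 3' end pointing upstream.
Product length = (reverse-primer end) − (forward-primer start) + 1 = 109 − 49 + 1 = 61 bp.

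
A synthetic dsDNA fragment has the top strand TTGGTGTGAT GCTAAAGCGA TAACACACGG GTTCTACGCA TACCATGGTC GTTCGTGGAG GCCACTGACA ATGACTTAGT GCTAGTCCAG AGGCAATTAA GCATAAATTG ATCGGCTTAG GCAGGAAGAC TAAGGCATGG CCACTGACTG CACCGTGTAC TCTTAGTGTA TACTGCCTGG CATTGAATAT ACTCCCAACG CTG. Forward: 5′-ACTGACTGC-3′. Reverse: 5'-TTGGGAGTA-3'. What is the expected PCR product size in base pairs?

56 bp

The forward primer matches the template at positions 143–151.
Taking the reverse complement of TTGGGAGTA gives TACTCCCAA, found at positions 190–198 on the template; the primer anneals here to the top strand with its 3' end pointing upstream.
Product length = (reverse-primer end) − (forward-primer start) + 1 = 198 − 143 + 1 = 56 bp.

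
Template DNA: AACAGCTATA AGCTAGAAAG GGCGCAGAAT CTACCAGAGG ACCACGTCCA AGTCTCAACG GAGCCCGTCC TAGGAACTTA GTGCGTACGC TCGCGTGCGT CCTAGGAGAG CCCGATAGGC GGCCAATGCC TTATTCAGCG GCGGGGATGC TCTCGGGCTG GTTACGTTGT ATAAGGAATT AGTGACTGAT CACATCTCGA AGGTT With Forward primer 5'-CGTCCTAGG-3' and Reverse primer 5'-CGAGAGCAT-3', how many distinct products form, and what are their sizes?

Two products: 90 bp, 58 bp

The forward primer CGTCCTAGG matches the top strand at positions 66–74, 98–106.
The reverse primer's reverse complement is ATGCTCTCG, matching at positions 147–155.
Each forward site pairs with the reverse site to give a product ending at position 155: sizes 90, 58 bp.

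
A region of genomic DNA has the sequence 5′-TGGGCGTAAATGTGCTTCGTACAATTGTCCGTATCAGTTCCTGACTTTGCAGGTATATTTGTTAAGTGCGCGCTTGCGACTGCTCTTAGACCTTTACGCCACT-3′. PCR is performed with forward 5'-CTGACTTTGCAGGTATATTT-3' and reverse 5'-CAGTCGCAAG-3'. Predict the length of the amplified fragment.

42 bp

The forward primer matches the template at positions 41–60.
Reverse complement of the reverse primer: CTTGCGACTG. This occurs on the top strand at positions 73–82.
Amplicon spans positions 41–82: 42 bp.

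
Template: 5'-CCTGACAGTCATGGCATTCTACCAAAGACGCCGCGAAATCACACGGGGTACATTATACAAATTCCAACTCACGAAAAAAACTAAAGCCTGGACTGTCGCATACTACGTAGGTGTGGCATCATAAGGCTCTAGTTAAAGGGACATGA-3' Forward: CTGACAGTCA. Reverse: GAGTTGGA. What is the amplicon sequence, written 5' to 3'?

The forward primer matches the template at positions 2–11.
Reverse complement of the reverse primer: TCCAACTC. This occurs on the top strand at positions 63–70.
The product is the template from position 2 through 70 (69 bp).

5'-CTGACAGTCATGGCATTCTACCAAAGACGCCGCGAAATCACACGGGGTACATTATACAAATTCCAACTC-3'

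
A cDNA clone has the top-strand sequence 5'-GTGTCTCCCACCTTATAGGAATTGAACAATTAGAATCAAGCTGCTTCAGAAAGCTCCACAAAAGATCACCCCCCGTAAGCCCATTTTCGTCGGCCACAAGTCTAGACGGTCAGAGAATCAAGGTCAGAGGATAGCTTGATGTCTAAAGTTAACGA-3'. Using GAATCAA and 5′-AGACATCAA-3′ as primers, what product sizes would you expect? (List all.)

112 bp, 30 bp

The forward primer GAATCAA matches the top strand at positions 33–39, 115–121.
The reverse primer's reverse complement is TTGATGTCT, matching at positions 136–144.
Each forward site pairs with the reverse site to give a product ending at position 144: sizes 112, 30 bp.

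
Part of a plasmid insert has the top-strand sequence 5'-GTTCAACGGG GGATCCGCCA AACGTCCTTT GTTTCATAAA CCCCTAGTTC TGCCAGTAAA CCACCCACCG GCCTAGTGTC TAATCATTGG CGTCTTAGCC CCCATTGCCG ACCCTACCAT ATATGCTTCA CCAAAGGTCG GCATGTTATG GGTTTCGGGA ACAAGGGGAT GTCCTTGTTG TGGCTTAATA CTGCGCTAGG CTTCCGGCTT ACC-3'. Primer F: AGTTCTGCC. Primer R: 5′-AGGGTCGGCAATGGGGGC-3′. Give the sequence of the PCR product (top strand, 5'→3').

5'-AGTTCTGCCAGTAAACCACCCACCGGCCTAGTGTCTAATCATTGGCGTCTTAGCCCCCATTGCCGACCCT-3'

Forward primer AGTTCTGCC is found on the top strand at positions 46–54.
The reverse primer's reverse complement is GCCCCCATTGCCGACCCT, which matches the template at positions 98–115.
The product is the template from position 46 through 115 (70 bp).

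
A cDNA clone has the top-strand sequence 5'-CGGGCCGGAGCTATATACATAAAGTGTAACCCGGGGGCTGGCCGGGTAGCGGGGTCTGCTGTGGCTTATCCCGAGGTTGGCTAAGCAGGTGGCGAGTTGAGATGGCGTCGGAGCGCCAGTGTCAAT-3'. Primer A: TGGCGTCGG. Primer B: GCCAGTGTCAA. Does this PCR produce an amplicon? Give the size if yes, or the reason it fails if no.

Primer A (TGGCGTCGG) matches the top strand at positions 103–111 (3' end points downstream).
Primer B (GCCAGTGTCAA) also matches the top strand directly, at positions 115–125 — its reverse complement TTGACACTGGC is not present.
Both primers anneal to the bottom strand with 3' ends pointing the same way, so neither can prime synthesis back toward the other.

No product — both primers anneal to the same strand and extend in the same direction.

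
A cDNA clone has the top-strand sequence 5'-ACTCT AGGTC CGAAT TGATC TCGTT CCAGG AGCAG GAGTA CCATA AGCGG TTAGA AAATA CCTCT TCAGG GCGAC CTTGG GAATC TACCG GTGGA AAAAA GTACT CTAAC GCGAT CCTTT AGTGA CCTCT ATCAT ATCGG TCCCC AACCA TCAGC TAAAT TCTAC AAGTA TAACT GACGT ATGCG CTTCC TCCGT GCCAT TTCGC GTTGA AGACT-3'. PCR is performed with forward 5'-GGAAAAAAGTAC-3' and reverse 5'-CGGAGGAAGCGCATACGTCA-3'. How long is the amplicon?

102 bp

Scanning the template, GGAAAAAAGTAC occurs at positions 93–104; this primer anneals to the bottom strand there with its 3' end pointing downstream.
Taking the reverse complement of CGGAGGAAGCGCATACGTCA gives TGACGTATGCGCTTCCTCCG, found at positions 175–194 on the template; the primer anneals here to the top strand with its 3' end pointing upstream.
Product length = (reverse-primer end) − (forward-primer start) + 1 = 194 − 93 + 1 = 102 bp.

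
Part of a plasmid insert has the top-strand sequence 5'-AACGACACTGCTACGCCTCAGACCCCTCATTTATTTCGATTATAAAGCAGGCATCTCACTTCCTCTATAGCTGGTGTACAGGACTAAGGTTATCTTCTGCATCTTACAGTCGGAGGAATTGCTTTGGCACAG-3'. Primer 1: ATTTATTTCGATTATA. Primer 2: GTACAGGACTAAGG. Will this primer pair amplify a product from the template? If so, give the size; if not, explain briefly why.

No product — both primers anneal to the same strand and extend in the same direction.

Primer 1 (ATTTATTTCGATTATA) matches the top strand at positions 29–44 (3' end points downstream).
Primer 2 (GTACAGGACTAAGG) also matches the top strand directly, at positions 76–89 — its reverse complement CCTTAGTCCTGTAC is not present.
Both primers anneal to the bottom strand with 3' ends pointing the same way, so neither can prime synthesis back toward the other.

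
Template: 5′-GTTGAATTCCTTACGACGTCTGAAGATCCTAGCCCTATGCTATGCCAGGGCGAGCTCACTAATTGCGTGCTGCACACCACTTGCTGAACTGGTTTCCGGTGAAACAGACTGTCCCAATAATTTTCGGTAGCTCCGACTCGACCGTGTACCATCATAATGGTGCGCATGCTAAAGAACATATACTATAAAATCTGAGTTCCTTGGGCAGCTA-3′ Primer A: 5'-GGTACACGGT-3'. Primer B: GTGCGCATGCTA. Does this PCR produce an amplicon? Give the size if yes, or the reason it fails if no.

Primer A (GGTACACGGT) has reverse complement ACCGTGTACC, which matches the top strand at positions 141–150; primer A anneals to the top strand there with its 3' end pointing upstream toward position 141.
Primer B (GTGCGCATGCTA) matches the top strand directly at positions 160–171; it anneals to the bottom strand with its 3' end pointing downstream toward position 171.
The 3' ends diverge (primer A extends toward position 1, primer B toward position 211), so the primers never converge on a shared product.

No product — the primers' 3' ends point away from each other.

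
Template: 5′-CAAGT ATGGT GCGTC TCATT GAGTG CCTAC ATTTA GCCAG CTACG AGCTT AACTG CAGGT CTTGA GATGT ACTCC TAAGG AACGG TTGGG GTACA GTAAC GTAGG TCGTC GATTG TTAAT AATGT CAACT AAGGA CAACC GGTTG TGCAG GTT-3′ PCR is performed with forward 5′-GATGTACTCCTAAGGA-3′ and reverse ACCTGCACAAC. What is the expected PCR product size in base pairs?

87 bp

Scanning the template, GATGTACTCCTAAGGA occurs at positions 66–81; this primer anneals to the bottom strand there with its 3' end pointing downstream.
Reverse complement of the reverse primer: GTTGTGCAGGT. This occurs on the top strand at positions 142–152.
The product runs from position 66 to position 152, so its length is 152 − 66 + 1 = 87 bp.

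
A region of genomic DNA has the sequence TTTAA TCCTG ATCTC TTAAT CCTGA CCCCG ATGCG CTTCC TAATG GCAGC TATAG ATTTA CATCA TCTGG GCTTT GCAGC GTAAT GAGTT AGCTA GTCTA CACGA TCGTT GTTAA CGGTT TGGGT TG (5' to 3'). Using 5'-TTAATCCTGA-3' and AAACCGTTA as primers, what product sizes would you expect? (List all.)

120 bp, 106 bp

The forward primer TTAATCCTGA matches the top strand at positions 2–11, 16–25.
The reverse primer's reverse complement is TAACGGTTT, matching at positions 113–121.
Each forward site pairs with the reverse site to give a product ending at position 121: sizes 120, 106 bp.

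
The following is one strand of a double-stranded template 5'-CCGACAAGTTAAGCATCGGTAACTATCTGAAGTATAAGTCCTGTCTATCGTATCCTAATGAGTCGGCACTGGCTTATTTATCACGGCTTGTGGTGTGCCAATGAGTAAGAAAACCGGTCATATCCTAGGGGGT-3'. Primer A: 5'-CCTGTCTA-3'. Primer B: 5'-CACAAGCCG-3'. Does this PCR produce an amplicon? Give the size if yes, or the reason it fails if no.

Primer A (CCTGTCTA) matches the top strand at positions 40–47; it acts as a forward primer.
Primer B's reverse complement is CGGCTTGTG, matching the top strand at positions 84–92; it acts as a reverse primer.
The 3' ends face each other across positions 40–92, giving a 53 bp product.

Yes — a 53 bp product.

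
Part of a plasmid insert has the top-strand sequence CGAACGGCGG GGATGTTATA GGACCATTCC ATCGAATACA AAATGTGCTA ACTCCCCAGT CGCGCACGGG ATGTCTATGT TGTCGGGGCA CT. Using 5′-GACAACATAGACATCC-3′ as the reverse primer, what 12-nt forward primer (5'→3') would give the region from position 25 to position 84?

The reverse primer's reverse complement GGATGTCTATGTTGTC matches the template at positions 69–84; the product starts at position 25.
The forward primer is identical to the top strand over positions 25–36: CATTCCATCGAA.

5'-CATTCCATCGAA-3'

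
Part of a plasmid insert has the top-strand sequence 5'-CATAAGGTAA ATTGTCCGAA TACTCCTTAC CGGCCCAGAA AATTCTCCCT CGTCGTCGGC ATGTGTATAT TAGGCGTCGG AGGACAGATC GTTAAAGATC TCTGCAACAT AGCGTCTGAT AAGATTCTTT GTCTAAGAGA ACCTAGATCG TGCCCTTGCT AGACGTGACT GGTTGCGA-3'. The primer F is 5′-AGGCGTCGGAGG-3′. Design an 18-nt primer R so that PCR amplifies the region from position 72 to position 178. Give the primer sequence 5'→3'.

5'-TCGCAACCAGTCACGTCT-3'

The product's 3' end on the top strand is position 178.
The reverse primer anneals to the top strand over positions 161–178, i.e. to AGACGTGACTGGTTGCGA.
Its sequence written 5'→3' is the reverse complement: TCGCAACCAGTCACGTCT.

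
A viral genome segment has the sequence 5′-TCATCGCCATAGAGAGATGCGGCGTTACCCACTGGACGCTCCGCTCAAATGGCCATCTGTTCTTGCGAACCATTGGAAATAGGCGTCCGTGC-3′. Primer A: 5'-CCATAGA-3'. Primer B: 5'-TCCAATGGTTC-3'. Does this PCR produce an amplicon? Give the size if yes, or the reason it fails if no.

Yes — a 71 bp product.

Primer A (CCATAGA) matches the top strand at positions 7–13; it acts as a forward primer.
Primer B's reverse complement is GAACCATTGGA, matching the top strand at positions 67–77; it acts as a reverse primer.
The 3' ends face each other across positions 7–77, giving a 71 bp product.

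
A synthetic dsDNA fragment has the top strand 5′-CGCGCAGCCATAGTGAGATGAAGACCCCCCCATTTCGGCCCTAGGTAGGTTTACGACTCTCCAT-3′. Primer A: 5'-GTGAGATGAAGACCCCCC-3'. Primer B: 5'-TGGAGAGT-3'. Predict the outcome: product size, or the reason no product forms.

Primer A (GTGAGATGAAGACCCCCC) matches the top strand at positions 13–30; it acts as a forward primer.
Primer B's reverse complement is ACTCTCCA, matching the top strand at positions 56–63; it acts as a reverse primer.
The 3' ends face each other across positions 13–63, giving a 51 bp product.

Yes — a 51 bp product.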